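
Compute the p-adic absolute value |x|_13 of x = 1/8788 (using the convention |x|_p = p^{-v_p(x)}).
|1/8788|_13 = 2197

Step 1 — compute v_13(x) by factoring powers of 13 out of the numerator and denominator: v_13(1/8788) = -3. Step 2 — apply |x|_p = p^{-v_p(x)} = 13^{3} = 2197.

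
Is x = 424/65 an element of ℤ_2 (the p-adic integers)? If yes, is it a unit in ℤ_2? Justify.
x ∈ ℤ_2 but not a unit; v_2(x) = 3 > 0

ℤ_2 = {x ∈ ℚ_2 : v_2(x) ≥ 0} and ℤ_2^× = {x ∈ ℤ_2 : v_2(x) = 0}. Here v_2(424/65) = v_2(num) − v_2(den) = 3; compare against these criteria.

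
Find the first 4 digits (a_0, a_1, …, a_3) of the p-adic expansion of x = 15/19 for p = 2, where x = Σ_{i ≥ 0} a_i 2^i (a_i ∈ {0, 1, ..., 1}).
(a_0, …, a_3) = (1, 0, 1, 0)

v_2(15/19) = 0 (numerator and denominator both coprime to 2), so x ∈ ℤ_2^×. Compute digits iteratively via a_i = x_i mod 2, x_{i+1} = (x_i − a_i)/2, with x_0 = x:
  x_0 = 15/19;  a_0 = 1;  x_1 = (x_0 − 1)/2 = -2/19
  x_1 = -2/19;  a_1 = 0;  x_2 = (x_1 − 0)/2 = -1/19
  x_2 = -1/19;  a_2 = 1;  x_3 = (x_2 − 1)/2 = -10/19
  x_3 = -10/19;  a_3 = 0;  x_4 = (x_3 − 0)/2 = -5/19
Digits: (1, 0, 1, 0).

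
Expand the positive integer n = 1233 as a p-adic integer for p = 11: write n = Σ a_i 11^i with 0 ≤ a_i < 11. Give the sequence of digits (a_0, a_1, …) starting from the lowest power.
(a_0, a_1, …) = (1, 2, 10)

Repeated division by 11 gives the digits low-to-high: 1233 = 1 + 2·11^1 + 10·11^2. Digit sequence: (1, 2, 10).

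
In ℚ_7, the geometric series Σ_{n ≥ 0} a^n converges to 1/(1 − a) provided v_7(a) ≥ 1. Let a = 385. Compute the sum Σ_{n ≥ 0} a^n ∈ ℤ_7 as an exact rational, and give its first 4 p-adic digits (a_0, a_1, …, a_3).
Σ a^n = 1/(1 − a) = -1/384;  first 4 digits = (1, 6, 1, 5)

v_7(a) = 1 ≥ 1, so the series converges in ℤ_7 to 1/(1 − a) = 1/(1 − 385) = -1/384. Expand this rational in ℤ_7: compute digits iteratively via d_i = x_i mod 7, x_{i+1} = (x_i − d_i)/7. The first 4 digits are (1, 6, 1, 5).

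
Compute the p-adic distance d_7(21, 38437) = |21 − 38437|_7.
d_7(21, 38437) = 1/2401

Step 1 — x − y = 21 − 38437 = -38416. Step 2 — v_7(-38416) = 4 (factor: -38416 = −(7^4 · 16); the sign does not affect v_p). Step 3 — |x − y|_7 = 7^{-4} = 1/2401.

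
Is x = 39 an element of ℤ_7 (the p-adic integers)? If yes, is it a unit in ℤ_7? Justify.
x ∈ ℤ_7^× (unit); v_7(x) = 0

ℤ_7 = {x ∈ ℚ_7 : v_7(x) ≥ 0} and ℤ_7^× = {x ∈ ℤ_7 : v_7(x) = 0}. Here v_7(39) = v_7(num) − v_7(den) = 0; compare against these criteria.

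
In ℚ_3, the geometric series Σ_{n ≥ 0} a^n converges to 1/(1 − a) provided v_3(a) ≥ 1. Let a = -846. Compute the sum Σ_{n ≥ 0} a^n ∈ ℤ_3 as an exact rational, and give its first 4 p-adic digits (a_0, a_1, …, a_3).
Σ a^n = 1/(1 − a) = 1/847;  first 4 digits = (1, 0, 2, 1)

v_3(a) = 2 ≥ 1, so the series converges in ℤ_3 to 1/(1 − a) = 1/(1 − (-846)) = 1/847. Expand this rational in ℤ_3: compute digits iteratively via d_i = x_i mod 3, x_{i+1} = (x_i − d_i)/3. The first 4 digits are (1, 0, 2, 1).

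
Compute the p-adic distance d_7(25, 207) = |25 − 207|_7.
d_7(25, 207) = 1/7

Step 1 — x − y = 25 − 207 = -182. Step 2 — v_7(-182) = 1 (factor: -182 = −(7^1 · 26); the sign does not affect v_p). Step 3 — |x − y|_7 = 7^{-1} = 1/7.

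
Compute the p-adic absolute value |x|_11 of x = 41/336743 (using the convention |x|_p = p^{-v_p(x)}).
|41/336743|_11 = 14641

Step 1 — compute v_11(x) by factoring powers of 11 out of the numerator and denominator: v_11(41/336743) = -4. Step 2 — apply |x|_p = p^{-v_p(x)} = 11^{4} = 14641.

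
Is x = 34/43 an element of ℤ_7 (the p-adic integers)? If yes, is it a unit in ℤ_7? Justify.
x ∈ ℤ_7^× (unit); v_7(x) = 0

ℤ_7 = {x ∈ ℚ_7 : v_7(x) ≥ 0} and ℤ_7^× = {x ∈ ℤ_7 : v_7(x) = 0}. Here v_7(34/43) = v_7(num) − v_7(den) = 0; compare against these criteria.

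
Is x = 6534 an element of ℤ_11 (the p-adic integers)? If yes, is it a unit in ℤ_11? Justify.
x ∈ ℤ_11 but not a unit; v_11(x) = 2 > 0

ℤ_11 = {x ∈ ℚ_11 : v_11(x) ≥ 0} and ℤ_11^× = {x ∈ ℤ_11 : v_11(x) = 0}. Here v_11(6534) = v_11(num) − v_11(den) = 2; compare against these criteria.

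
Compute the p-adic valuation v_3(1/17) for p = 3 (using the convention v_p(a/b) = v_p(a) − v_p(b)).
v_3(1/17) = 0

Factor powers of 3 from the numerator and denominator of the reduced fraction: 1 = 3^0 · 1 and 17 = 3^0 · 17. Apply v_p(a/b) = v_p(a) − v_p(b): v_3(1/17) = 0 − 0 = 0.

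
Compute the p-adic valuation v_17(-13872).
v_17(-13872) = 2

v_17(n) is the largest exponent k such that 17^k divides n. Factor out: -13872 = -17^2 · 48. (Sign doesn't affect v_p.) So v_17(-13872) = 2.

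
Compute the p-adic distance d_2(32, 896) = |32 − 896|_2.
d_2(32, 896) = 1/32

Step 1 — x − y = 32 − 896 = -864. Step 2 — v_2(-864) = 5 (factor: -864 = −(2^5 · 27); the sign does not affect v_p). Step 3 — |x − y|_2 = 2^{-5} = 1/32.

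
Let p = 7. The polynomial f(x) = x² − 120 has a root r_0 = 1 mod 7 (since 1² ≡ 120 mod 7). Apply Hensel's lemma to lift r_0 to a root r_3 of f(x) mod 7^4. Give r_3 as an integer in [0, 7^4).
r_3 = 820 (mod 2401)

Hensel's recurrence: r_{i+1} = r_i − f(r_i)·(f′(r_i))^{-1} mod 7^{i+2}, with f′(x) = 2x. Iterate:
  r_0 = 1 (mod 7)
  r_1 = 36 (mod 49)
  r_2 = 134 (mod 343)
  r_3 = 820 (mod 2401)
Final: r_3 = 820, and one checks f(r_3) ≡ 0 mod 7^4.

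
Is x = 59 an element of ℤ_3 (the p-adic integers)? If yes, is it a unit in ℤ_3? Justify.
x ∈ ℤ_3^× (unit); v_3(x) = 0

ℤ_3 = {x ∈ ℚ_3 : v_3(x) ≥ 0} and ℤ_3^× = {x ∈ ℤ_3 : v_3(x) = 0}. Here v_3(59) = v_3(num) − v_3(den) = 0; compare against these criteria.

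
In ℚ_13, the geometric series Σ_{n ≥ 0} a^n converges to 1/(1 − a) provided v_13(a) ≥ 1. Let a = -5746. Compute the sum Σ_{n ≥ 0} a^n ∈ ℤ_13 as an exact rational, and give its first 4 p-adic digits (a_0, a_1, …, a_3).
Σ a^n = 1/(1 − a) = 1/5747;  first 4 digits = (1, 0, 5, 10)

v_13(a) = 2 ≥ 1, so the series converges in ℤ_13 to 1/(1 − a) = 1/(1 − (-5746)) = 1/5747. Expand this rational in ℤ_13: compute digits iteratively via d_i = x_i mod 13, x_{i+1} = (x_i − d_i)/13. The first 4 digits are (1, 0, 5, 10).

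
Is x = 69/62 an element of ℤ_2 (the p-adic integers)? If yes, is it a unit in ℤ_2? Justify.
x ∉ ℤ_2 (v_2(x) = -1 < 0)

ℤ_2 = {x ∈ ℚ_2 : v_2(x) ≥ 0} and ℤ_2^× = {x ∈ ℤ_2 : v_2(x) = 0}. Here v_2(69/62) = v_2(num) − v_2(den) = -1; compare against these criteria.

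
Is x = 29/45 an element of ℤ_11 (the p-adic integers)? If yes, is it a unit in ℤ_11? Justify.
x ∈ ℤ_11^× (unit); v_11(x) = 0

ℤ_11 = {x ∈ ℚ_11 : v_11(x) ≥ 0} and ℤ_11^× = {x ∈ ℤ_11 : v_11(x) = 0}. Here v_11(29/45) = v_11(num) − v_11(den) = 0; compare against these criteria.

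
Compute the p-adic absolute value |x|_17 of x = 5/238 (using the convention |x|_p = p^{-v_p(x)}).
|5/238|_17 = 17

Step 1 — compute v_17(x) by factoring powers of 17 out of the numerator and denominator: v_17(5/238) = -1. Step 2 — apply |x|_p = p^{-v_p(x)} = 17^{1} = 17.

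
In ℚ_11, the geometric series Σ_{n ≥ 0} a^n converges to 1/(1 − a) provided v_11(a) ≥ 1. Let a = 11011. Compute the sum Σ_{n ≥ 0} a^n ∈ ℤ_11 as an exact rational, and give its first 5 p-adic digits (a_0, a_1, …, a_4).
Σ a^n = 1/(1 − a) = -1/11010;  first 5 digits = (1, 0, 3, 8, 9)

v_11(a) = 2 ≥ 1, so the series converges in ℤ_11 to 1/(1 − a) = 1/(1 − 11011) = -1/11010. Expand this rational in ℤ_11: compute digits iteratively via d_i = x_i mod 11, x_{i+1} = (x_i − d_i)/11. The first 5 digits are (1, 0, 3, 8, 9).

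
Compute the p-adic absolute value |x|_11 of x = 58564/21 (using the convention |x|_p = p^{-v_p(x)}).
|58564/21|_11 = 1/14641

Step 1 — compute v_11(x) by factoring powers of 11 out of the numerator and denominator: v_11(58564/21) = 4. Step 2 — apply |x|_p = p^{-v_p(x)} = 11^{-4} = 1/14641.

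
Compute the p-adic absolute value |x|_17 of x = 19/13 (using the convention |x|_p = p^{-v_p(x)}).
|19/13|_17 = 1

Step 1 — compute v_17(x) by factoring powers of 17 out of the numerator and denominator: v_17(19/13) = 0. Step 2 — apply |x|_p = p^{-v_p(x)} = 17^{0} = 1.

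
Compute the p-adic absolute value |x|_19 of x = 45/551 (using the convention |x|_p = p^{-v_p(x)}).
|45/551|_19 = 19

Step 1 — compute v_19(x) by factoring powers of 19 out of the numerator and denominator: v_19(45/551) = -1. Step 2 — apply |x|_p = p^{-v_p(x)} = 19^{1} = 19.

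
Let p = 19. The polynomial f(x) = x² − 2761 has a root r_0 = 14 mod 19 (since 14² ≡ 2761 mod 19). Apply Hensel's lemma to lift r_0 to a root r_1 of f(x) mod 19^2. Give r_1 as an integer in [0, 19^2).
r_1 = 299 (mod 361)

Hensel's recurrence: r_{i+1} = r_i − f(r_i)·(f′(r_i))^{-1} mod 19^{i+2}, with f′(x) = 2x. Iterate:
  r_0 = 14 (mod 19)
  r_1 = 299 (mod 361)
Final: r_1 = 299, and one checks f(r_1) ≡ 0 mod 19^2.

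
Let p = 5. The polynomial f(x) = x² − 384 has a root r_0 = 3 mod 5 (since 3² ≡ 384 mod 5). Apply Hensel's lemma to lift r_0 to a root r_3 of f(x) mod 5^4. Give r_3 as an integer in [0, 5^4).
r_3 = 378 (mod 625)

Hensel's recurrence: r_{i+1} = r_i − f(r_i)·(f′(r_i))^{-1} mod 5^{i+2}, with f′(x) = 2x. Iterate:
  r_0 = 3 (mod 5)
  r_1 = 3 (mod 25)
  r_2 = 3 (mod 125)
  r_3 = 378 (mod 625)
Final: r_3 = 378, and one checks f(r_3) ≡ 0 mod 5^4.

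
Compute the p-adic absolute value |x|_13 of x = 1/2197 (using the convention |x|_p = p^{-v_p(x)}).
|1/2197|_13 = 2197

Step 1 — compute v_13(x) by factoring powers of 13 out of the numerator and denominator: v_13(1/2197) = -3. Step 2 — apply |x|_p = p^{-v_p(x)} = 13^{3} = 2197.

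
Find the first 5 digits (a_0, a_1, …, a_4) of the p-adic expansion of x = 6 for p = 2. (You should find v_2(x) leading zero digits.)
(a_0, …, a_4) = (0, 1, 1, 0, 0)

v_2(6) = 1, so a_0 = ... = a_0 = 0. Factor out: x = 2^1 · u with u = 3 a unit in ℤ_2. Expand u iteratively via a_{v+i} = u_i mod 2, u_{i+1} = (u_i − a_{v+i})/2:
  u_0 = 3;  a_1 = 1;  u_1 = (u_0 − 1)/2 = 1
  u_1 = 1;  a_2 = 1;  u_2 = (u_1 − 1)/2 = 0
  u_2 = 0;  a_3 = 0;  u_3 = (u_2 − 0)/2 = 0
  u_3 = 0;  a_4 = 0;  u_4 = (u_3 − 0)/2 = 0
Digits: (0, 1, 1, 0, 0).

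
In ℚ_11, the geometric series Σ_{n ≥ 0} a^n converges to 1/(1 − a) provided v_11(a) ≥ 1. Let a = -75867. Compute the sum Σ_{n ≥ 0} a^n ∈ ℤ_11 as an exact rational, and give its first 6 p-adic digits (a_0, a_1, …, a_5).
Σ a^n = 1/(1 − a) = 1/75868;  first 6 digits = (1, 0, 0, 9, 5, 10)

v_11(a) = 3 ≥ 1, so the series converges in ℤ_11 to 1/(1 − a) = 1/(1 − (-75867)) = 1/75868. Expand this rational in ℤ_11: compute digits iteratively via d_i = x_i mod 11, x_{i+1} = (x_i − d_i)/11. The first 6 digits are (1, 0, 0, 9, 5, 10).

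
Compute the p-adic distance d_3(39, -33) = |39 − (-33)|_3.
d_3(39, -33) = 1/9

Step 1 — x − y = 39 − (-33) = 72. Step 2 — v_3(72) = 2 (factor: 72 = (3^2 · 8); the sign does not affect v_p). Step 3 — |x − y|_3 = 3^{-2} = 1/9.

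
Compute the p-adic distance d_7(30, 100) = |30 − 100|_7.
d_7(30, 100) = 1/7

Step 1 — x − y = 30 − 100 = -70. Step 2 — v_7(-70) = 1 (factor: -70 = −(7^1 · 10); the sign does not affect v_p). Step 3 — |x − y|_7 = 7^{-1} = 1/7.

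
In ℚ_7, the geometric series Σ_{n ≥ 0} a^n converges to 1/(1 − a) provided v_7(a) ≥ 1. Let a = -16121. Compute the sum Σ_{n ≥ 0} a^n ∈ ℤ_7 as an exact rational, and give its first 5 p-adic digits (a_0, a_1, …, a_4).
Σ a^n = 1/(1 − a) = 1/16122;  first 5 digits = (1, 0, 0, 2, 0)

v_7(a) = 3 ≥ 1, so the series converges in ℤ_7 to 1/(1 − a) = 1/(1 − (-16121)) = 1/16122. Expand this rational in ℤ_7: compute digits iteratively via d_i = x_i mod 7, x_{i+1} = (x_i − d_i)/7. The first 5 digits are (1, 0, 0, 2, 0).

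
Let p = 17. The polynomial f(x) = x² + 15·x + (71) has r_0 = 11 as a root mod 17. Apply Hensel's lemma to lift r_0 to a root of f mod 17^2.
r_1 = 181 (mod 289)

Hensel: r_{i+1} = r_i − f(r_i)·(f′(r_i))^{-1} mod 17^{i+2}, f′(x) = 2x + 15. Iterate:
  r_0 = 11 (mod 17)
  r_1 = 181 (mod 289)
Final: r = 181 satisfies f(r) ≡ 0 mod 17^2.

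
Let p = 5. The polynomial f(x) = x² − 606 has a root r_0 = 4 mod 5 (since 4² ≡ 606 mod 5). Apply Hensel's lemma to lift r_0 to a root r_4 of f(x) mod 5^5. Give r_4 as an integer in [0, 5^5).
r_4 = 1809 (mod 3125)

Hensel's recurrence: r_{i+1} = r_i − f(r_i)·(f′(r_i))^{-1} mod 5^{i+2}, with f′(x) = 2x. Iterate:
  r_0 = 4 (mod 5)
  r_1 = 9 (mod 25)
  r_2 = 59 (mod 125)
  r_3 = 559 (mod 625)
  r_4 = 1809 (mod 3125)
Final: r_4 = 1809, and one checks f(r_4) ≡ 0 mod 5^5.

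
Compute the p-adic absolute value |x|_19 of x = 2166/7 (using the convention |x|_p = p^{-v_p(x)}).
|2166/7|_19 = 1/361

Step 1 — compute v_19(x) by factoring powers of 19 out of the numerator and denominator: v_19(2166/7) = 2. Step 2 — apply |x|_p = p^{-v_p(x)} = 19^{-2} = 1/361.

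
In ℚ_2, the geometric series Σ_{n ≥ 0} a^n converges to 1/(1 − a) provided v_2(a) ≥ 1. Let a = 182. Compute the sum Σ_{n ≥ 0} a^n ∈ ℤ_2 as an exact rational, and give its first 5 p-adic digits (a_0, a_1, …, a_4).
Σ a^n = 1/(1 − a) = -1/181;  first 5 digits = (1, 1, 0, 0, 0)

v_2(a) = 1 ≥ 1, so the series converges in ℤ_2 to 1/(1 − a) = 1/(1 − 182) = -1/181. Expand this rational in ℤ_2: compute digits iteratively via d_i = x_i mod 2, x_{i+1} = (x_i − d_i)/2. The first 5 digits are (1, 1, 0, 0, 0).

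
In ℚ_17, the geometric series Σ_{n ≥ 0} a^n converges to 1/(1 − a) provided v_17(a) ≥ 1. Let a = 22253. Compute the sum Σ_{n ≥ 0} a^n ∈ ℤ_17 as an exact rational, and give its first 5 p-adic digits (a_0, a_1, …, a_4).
Σ a^n = 1/(1 − a) = -1/22252;  first 5 digits = (1, 0, 9, 4, 13)

v_17(a) = 2 ≥ 1, so the series converges in ℤ_17 to 1/(1 − a) = 1/(1 − 22253) = -1/22252. Expand this rational in ℤ_17: compute digits iteratively via d_i = x_i mod 17, x_{i+1} = (x_i − d_i)/17. The first 5 digits are (1, 0, 9, 4, 13).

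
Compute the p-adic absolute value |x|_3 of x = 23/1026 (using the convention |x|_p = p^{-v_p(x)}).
|23/1026|_3 = 27

Step 1 — compute v_3(x) by factoring powers of 3 out of the numerator and denominator: v_3(23/1026) = -3. Step 2 — apply |x|_p = p^{-v_p(x)} = 3^{3} = 27.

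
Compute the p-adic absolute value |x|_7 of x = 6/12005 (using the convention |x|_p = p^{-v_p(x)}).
|6/12005|_7 = 2401

Step 1 — compute v_7(x) by factoring powers of 7 out of the numerator and denominator: v_7(6/12005) = -4. Step 2 — apply |x|_p = p^{-v_p(x)} = 7^{4} = 2401.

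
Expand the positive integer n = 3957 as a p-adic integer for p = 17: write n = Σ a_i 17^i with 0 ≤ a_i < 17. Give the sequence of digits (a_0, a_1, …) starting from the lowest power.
(a_0, a_1, …) = (13, 11, 13)

Repeated division by 17 gives the digits low-to-high: 3957 = 13 + 11·17^1 + 13·17^2. Digit sequence: (13, 11, 13).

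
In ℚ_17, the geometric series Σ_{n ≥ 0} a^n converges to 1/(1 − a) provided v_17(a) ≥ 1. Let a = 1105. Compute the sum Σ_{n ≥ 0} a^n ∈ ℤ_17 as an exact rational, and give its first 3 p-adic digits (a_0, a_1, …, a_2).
Σ a^n = 1/(1 − a) = -1/1104;  first 3 digits = (1, 14, 12)

v_17(a) = 1 ≥ 1, so the series converges in ℤ_17 to 1/(1 − a) = 1/(1 − 1105) = -1/1104. Expand this rational in ℤ_17: compute digits iteratively via d_i = x_i mod 17, x_{i+1} = (x_i − d_i)/17. The first 3 digits are (1, 14, 12).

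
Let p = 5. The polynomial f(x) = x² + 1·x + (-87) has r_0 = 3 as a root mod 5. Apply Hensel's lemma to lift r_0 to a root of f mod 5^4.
r_3 = 103 (mod 625)

Hensel: r_{i+1} = r_i − f(r_i)·(f′(r_i))^{-1} mod 5^{i+2}, f′(x) = 2x + 1. Iterate:
  r_0 = 3 (mod 5)
  r_1 = 3 (mod 25)
  r_2 = 103 (mod 125)
  r_3 = 103 (mod 625)
Final: r = 103 satisfies f(r) ≡ 0 mod 5^4.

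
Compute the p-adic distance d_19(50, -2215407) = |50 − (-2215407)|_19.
d_19(50, -2215407) = 1/130321

Step 1 — x − y = 50 − (-2215407) = 2215457. Step 2 — v_19(2215457) = 4 (factor: 2215457 = (19^4 · 17); the sign does not affect v_p). Step 3 — |x − y|_19 = 19^{-4} = 1/130321.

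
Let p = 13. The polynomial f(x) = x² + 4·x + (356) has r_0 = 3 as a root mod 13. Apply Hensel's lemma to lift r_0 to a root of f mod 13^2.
r_1 = 16 (mod 169)

Hensel: r_{i+1} = r_i − f(r_i)·(f′(r_i))^{-1} mod 13^{i+2}, f′(x) = 2x + 4. Iterate:
  r_0 = 3 (mod 13)
  r_1 = 16 (mod 169)
Final: r = 16 satisfies f(r) ≡ 0 mod 13^2.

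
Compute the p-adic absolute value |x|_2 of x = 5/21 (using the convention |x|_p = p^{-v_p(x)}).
|5/21|_2 = 1

Step 1 — compute v_2(x) by factoring powers of 2 out of the numerator and denominator: v_2(5/21) = 0. Step 2 — apply |x|_p = p^{-v_p(x)} = 2^{0} = 1.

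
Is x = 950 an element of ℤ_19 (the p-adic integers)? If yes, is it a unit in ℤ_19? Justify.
x ∈ ℤ_19 but not a unit; v_19(x) = 1 > 0

ℤ_19 = {x ∈ ℚ_19 : v_19(x) ≥ 0} and ℤ_19^× = {x ∈ ℤ_19 : v_19(x) = 0}. Here v_19(950) = v_19(num) − v_19(den) = 1; compare against these criteria.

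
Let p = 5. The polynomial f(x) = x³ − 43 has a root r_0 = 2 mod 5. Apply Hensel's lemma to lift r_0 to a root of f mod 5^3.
r_2 = 107 (mod 125)

Hensel: r_{i+1} = r_i − f(r_i)/f′(r_i) mod 5^{i+2}, where f′(x) = 3x². Iterate:
  r_0 = 2 (mod 5)
  r_1 = 7 (mod 25)
  r_2 = 107 (mod 125)
Final: r = 107 with f(r) ≡ 0 mod 5^3.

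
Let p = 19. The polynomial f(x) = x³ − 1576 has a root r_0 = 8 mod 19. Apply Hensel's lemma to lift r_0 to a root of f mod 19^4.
r_3 = 24366 (mod 130321)

Hensel: r_{i+1} = r_i − f(r_i)/f′(r_i) mod 19^{i+2}, where f′(x) = 3x². Iterate:
  r_0 = 8 (mod 19)
  r_1 = 179 (mod 361)
  r_2 = 3789 (mod 6859)
  r_3 = 24366 (mod 130321)
Final: r = 24366 with f(r) ≡ 0 mod 19^4.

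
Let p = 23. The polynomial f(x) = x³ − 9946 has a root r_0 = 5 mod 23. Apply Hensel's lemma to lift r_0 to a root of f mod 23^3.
r_2 = 11252 (mod 12167)

Hensel: r_{i+1} = r_i − f(r_i)/f′(r_i) mod 23^{i+2}, where f′(x) = 3x². Iterate:
  r_0 = 5 (mod 23)
  r_1 = 143 (mod 529)
  r_2 = 11252 (mod 12167)
Final: r = 11252 with f(r) ≡ 0 mod 23^3.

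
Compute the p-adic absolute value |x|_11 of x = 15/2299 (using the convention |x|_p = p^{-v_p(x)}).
|15/2299|_11 = 121

Step 1 — compute v_11(x) by factoring powers of 11 out of the numerator and denominator: v_11(15/2299) = -2. Step 2 — apply |x|_p = p^{-v_p(x)} = 11^{2} = 121.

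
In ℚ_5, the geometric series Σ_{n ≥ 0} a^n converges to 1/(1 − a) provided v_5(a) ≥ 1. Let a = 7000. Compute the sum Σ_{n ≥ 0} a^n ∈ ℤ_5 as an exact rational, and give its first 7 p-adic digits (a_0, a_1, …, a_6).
Σ a^n = 1/(1 − a) = -1/6999;  first 7 digits = (1, 0, 0, 1, 1, 2, 1)

v_5(a) = 3 ≥ 1, so the series converges in ℤ_5 to 1/(1 − a) = 1/(1 − 7000) = -1/6999. Expand this rational in ℤ_5: compute digits iteratively via d_i = x_i mod 5, x_{i+1} = (x_i − d_i)/5. The first 7 digits are (1, 0, 0, 1, 1, 2, 1).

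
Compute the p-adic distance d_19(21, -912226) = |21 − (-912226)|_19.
d_19(21, -912226) = 1/130321

Step 1 — x − y = 21 − (-912226) = 912247. Step 2 — v_19(912247) = 4 (factor: 912247 = (19^4 · 7); the sign does not affect v_p). Step 3 — |x − y|_19 = 19^{-4} = 1/130321.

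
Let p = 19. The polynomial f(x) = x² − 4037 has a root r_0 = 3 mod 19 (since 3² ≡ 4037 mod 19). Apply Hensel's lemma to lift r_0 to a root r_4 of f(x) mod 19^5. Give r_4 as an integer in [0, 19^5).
r_4 = 2198683 (mod 2476099)

Hensel's recurrence: r_{i+1} = r_i − f(r_i)·(f′(r_i))^{-1} mod 19^{i+2}, with f′(x) = 2x. Iterate:
  r_0 = 3 (mod 19)
  r_1 = 193 (mod 361)
  r_2 = 3803 (mod 6859)
  r_3 = 113547 (mod 130321)
  r_4 = 2198683 (mod 2476099)
Final: r_4 = 2198683, and one checks f(r_4) ≡ 0 mod 19^5.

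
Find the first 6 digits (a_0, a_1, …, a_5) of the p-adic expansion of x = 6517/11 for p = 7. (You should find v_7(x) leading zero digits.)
(a_0, …, a_5) = (0, 0, 0, 3, 3, 4)

v_7(6517/11) = 3, so a_0 = ... = a_2 = 0. Factor out: x = 7^3 · u with u = 19/11 a unit in ℤ_7. Expand u iteratively via a_{v+i} = u_i mod 7, u_{i+1} = (u_i − a_{v+i})/7:
  u_0 = 19/11;  a_3 = 3;  u_1 = (u_0 − 3)/7 = -2/11
  u_1 = -2/11;  a_4 = 3;  u_2 = (u_1 − 3)/7 = -5/11
  u_2 = -5/11;  a_5 = 4;  u_3 = (u_2 − 4)/7 = -7/11
Digits: (0, 0, 0, 3, 3, 4).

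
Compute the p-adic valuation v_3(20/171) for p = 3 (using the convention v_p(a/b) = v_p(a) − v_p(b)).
v_3(20/171) = -2

Factor powers of 3 from the numerator and denominator of the reduced fraction: 20 = 3^0 · 20 and 171 = 3^2 · 19. Apply v_p(a/b) = v_p(a) − v_p(b): v_3(20/171) = 0 − 2 = -2.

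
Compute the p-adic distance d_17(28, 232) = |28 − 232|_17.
d_17(28, 232) = 1/17

Step 1 — x − y = 28 − 232 = -204. Step 2 — v_17(-204) = 1 (factor: -204 = −(17^1 · 12); the sign does not affect v_p). Step 3 — |x − y|_17 = 17^{-1} = 1/17.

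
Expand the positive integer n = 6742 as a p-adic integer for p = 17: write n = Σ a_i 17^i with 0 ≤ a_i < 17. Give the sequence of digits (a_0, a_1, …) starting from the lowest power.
(a_0, a_1, …) = (10, 5, 6, 1)

Repeated division by 17 gives the digits low-to-high: 6742 = 10 + 5·17^1 + 6·17^2 + 1·17^3. Digit sequence: (10, 5, 6, 1).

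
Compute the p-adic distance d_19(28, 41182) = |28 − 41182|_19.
d_19(28, 41182) = 1/6859

Step 1 — x − y = 28 − 41182 = -41154. Step 2 — v_19(-41154) = 3 (factor: -41154 = −(19^3 · 6); the sign does not affect v_p). Step 3 — |x − y|_19 = 19^{-3} = 1/6859.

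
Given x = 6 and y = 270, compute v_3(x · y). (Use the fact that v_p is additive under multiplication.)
v_3(1620) = 4

v_p(x) = 1 (factor: 6 = 3^1 · 2); v_p(y) = 3 (factor: 270 = 3^3 · 10). Additivity: v_p(xy) = v_p(x) + v_p(y) = 1 + 3 = 4. (Direct check: xy = 1620 = 3^4 · (20).)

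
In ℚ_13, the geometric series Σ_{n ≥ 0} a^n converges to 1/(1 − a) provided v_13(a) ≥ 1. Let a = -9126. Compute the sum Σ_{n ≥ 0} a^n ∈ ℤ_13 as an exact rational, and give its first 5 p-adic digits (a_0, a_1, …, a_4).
Σ a^n = 1/(1 − a) = 1/9127;  first 5 digits = (1, 0, 11, 8, 3)

v_13(a) = 2 ≥ 1, so the series converges in ℤ_13 to 1/(1 − a) = 1/(1 − (-9126)) = 1/9127. Expand this rational in ℤ_13: compute digits iteratively via d_i = x_i mod 13, x_{i+1} = (x_i − d_i)/13. The first 5 digits are (1, 0, 11, 8, 3).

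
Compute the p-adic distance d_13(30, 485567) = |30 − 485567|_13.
d_13(30, 485567) = 1/28561

Step 1 — x − y = 30 − 485567 = -485537. Step 2 — v_13(-485537) = 4 (factor: -485537 = −(13^4 · 17); the sign does not affect v_p). Step 3 — |x − y|_13 = 13^{-4} = 1/28561.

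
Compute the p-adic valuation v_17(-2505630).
v_17(-2505630) = 4

v_17(n) is the largest exponent k such that 17^k divides n. Factor out: -2505630 = -17^4 · 30. (Sign doesn't affect v_p.) So v_17(-2505630) = 4.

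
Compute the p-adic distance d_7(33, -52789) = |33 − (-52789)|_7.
d_7(33, -52789) = 1/2401

Step 1 — x − y = 33 − (-52789) = 52822. Step 2 — v_7(52822) = 4 (factor: 52822 = (7^4 · 22); the sign does not affect v_p). Step 3 — |x − y|_7 = 7^{-4} = 1/2401.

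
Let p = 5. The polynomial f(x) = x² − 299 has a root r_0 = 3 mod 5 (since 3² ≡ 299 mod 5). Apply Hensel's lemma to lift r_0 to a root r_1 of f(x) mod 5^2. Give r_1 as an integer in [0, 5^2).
r_1 = 18 (mod 25)

Hensel's recurrence: r_{i+1} = r_i − f(r_i)·(f′(r_i))^{-1} mod 5^{i+2}, with f′(x) = 2x. Iterate:
  r_0 = 3 (mod 5)
  r_1 = 18 (mod 25)
Final: r_1 = 18, and one checks f(r_1) ≡ 0 mod 5^2.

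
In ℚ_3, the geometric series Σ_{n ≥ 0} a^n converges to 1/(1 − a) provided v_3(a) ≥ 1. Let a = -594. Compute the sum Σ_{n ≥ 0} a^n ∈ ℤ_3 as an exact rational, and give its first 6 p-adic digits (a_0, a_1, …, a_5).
Σ a^n = 1/(1 − a) = 1/595;  first 6 digits = (1, 0, 0, 2, 1, 0)

v_3(a) = 3 ≥ 1, so the series converges in ℤ_3 to 1/(1 − a) = 1/(1 − (-594)) = 1/595. Expand this rational in ℤ_3: compute digits iteratively via d_i = x_i mod 3, x_{i+1} = (x_i − d_i)/3. The first 6 digits are (1, 0, 0, 2, 1, 0).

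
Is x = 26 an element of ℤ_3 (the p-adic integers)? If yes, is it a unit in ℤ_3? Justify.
x ∈ ℤ_3^× (unit); v_3(x) = 0

ℤ_3 = {x ∈ ℚ_3 : v_3(x) ≥ 0} and ℤ_3^× = {x ∈ ℤ_3 : v_3(x) = 0}. Here v_3(26) = v_3(num) − v_3(den) = 0; compare against these criteria.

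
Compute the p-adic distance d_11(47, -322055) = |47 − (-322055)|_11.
d_11(47, -322055) = 1/161051

Step 1 — x − y = 47 − (-322055) = 322102. Step 2 — v_11(322102) = 5 (factor: 322102 = (11^5 · 2); the sign does not affect v_p). Step 3 — |x − y|_11 = 11^{-5} = 1/161051.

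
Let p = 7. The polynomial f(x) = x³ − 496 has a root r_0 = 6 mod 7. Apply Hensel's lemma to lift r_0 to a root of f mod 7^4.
r_3 = 1161 (mod 2401)

Hensel: r_{i+1} = r_i − f(r_i)/f′(r_i) mod 7^{i+2}, where f′(x) = 3x². Iterate:
  r_0 = 6 (mod 7)
  r_1 = 34 (mod 49)
  r_2 = 132 (mod 343)
  r_3 = 1161 (mod 2401)
Final: r = 1161 with f(r) ≡ 0 mod 7^4.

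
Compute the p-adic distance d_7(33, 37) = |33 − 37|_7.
d_7(33, 37) = 1

Step 1 — x − y = 33 − 37 = -4. Step 2 — v_7(-4) = 0 (factor: -4 = −(7^0 · 4); the sign does not affect v_p). Step 3 — |x − y|_7 = 7^{0} = 1.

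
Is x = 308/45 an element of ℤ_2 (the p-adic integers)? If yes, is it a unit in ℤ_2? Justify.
x ∈ ℤ_2 but not a unit; v_2(x) = 2 > 0

ℤ_2 = {x ∈ ℚ_2 : v_2(x) ≥ 0} and ℤ_2^× = {x ∈ ℤ_2 : v_2(x) = 0}. Here v_2(308/45) = v_2(num) − v_2(den) = 2; compare against these criteria.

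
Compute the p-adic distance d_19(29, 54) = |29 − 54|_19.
d_19(29, 54) = 1

Step 1 — x − y = 29 − 54 = -25. Step 2 — v_19(-25) = 0 (factor: -25 = −(19^0 · 25); the sign does not affect v_p). Step 3 — |x − y|_19 = 19^{0} = 1.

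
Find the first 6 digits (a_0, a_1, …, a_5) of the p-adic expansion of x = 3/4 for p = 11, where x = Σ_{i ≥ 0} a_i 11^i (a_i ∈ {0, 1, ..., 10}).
(a_0, …, a_5) = (9, 2, 8, 2, 8, 2)

v_11(3/4) = 0 (numerator and denominator both coprime to 11), so x ∈ ℤ_11^×. Compute digits iteratively via a_i = x_i mod 11, x_{i+1} = (x_i − a_i)/11, with x_0 = x:
  x_0 = 3/4;  a_0 = 9;  x_1 = (x_0 − 9)/11 = -3/4
  x_1 = -3/4;  a_1 = 2;  x_2 = (x_1 − 2)/11 = -1/4
  x_2 = -1/4;  a_2 = 8;  x_3 = (x_2 − 8)/11 = -3/4
  x_3 = -3/4;  a_3 = 2;  x_4 = (x_3 − 2)/11 = -1/4
  x_4 = -1/4;  a_4 = 8;  x_5 = (x_4 − 8)/11 = -3/4
  x_5 = -3/4;  a_5 = 2;  x_6 = (x_5 − 2)/11 = -1/4
Digits: (9, 2, 8, 2, 8, 2).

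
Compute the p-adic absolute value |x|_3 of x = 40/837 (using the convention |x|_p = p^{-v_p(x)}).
|40/837|_3 = 27

Step 1 — compute v_3(x) by factoring powers of 3 out of the numerator and denominator: v_3(40/837) = -3. Step 2 — apply |x|_p = p^{-v_p(x)} = 3^{3} = 27.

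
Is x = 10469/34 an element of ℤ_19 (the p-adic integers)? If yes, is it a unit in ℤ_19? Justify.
x ∈ ℤ_19 but not a unit; v_19(x) = 2 > 0

ℤ_19 = {x ∈ ℚ_19 : v_19(x) ≥ 0} and ℤ_19^× = {x ∈ ℤ_19 : v_19(x) = 0}. Here v_19(10469/34) = v_19(num) − v_19(den) = 2; compare against these criteria.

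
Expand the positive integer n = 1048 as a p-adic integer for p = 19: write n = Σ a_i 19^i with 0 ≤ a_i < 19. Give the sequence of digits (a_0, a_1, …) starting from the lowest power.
(a_0, a_1, …) = (3, 17, 2)

Repeated division by 19 gives the digits low-to-high: 1048 = 3 + 17·19^1 + 2·19^2. Digit sequence: (3, 17, 2).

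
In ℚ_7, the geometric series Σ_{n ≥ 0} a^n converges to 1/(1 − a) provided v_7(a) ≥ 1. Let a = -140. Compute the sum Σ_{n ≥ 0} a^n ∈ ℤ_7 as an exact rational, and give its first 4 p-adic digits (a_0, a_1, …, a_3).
Σ a^n = 1/(1 − a) = 1/141;  first 4 digits = (1, 1, 5, 1)

v_7(a) = 1 ≥ 1, so the series converges in ℤ_7 to 1/(1 − a) = 1/(1 − (-140)) = 1/141. Expand this rational in ℤ_7: compute digits iteratively via d_i = x_i mod 7, x_{i+1} = (x_i − d_i)/7. The first 4 digits are (1, 1, 5, 1).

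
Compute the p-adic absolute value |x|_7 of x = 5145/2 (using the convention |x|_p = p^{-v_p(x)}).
|5145/2|_7 = 1/343

Step 1 — compute v_7(x) by factoring powers of 7 out of the numerator and denominator: v_7(5145/2) = 3. Step 2 — apply |x|_p = p^{-v_p(x)} = 7^{-3} = 1/343.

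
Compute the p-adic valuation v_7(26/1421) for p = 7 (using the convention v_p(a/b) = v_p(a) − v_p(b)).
v_7(26/1421) = -2

Factor powers of 7 from the numerator and denominator of the reduced fraction: 26 = 7^0 · 26 and 1421 = 7^2 · 29. Apply v_p(a/b) = v_p(a) − v_p(b): v_7(26/1421) = 0 − 2 = -2.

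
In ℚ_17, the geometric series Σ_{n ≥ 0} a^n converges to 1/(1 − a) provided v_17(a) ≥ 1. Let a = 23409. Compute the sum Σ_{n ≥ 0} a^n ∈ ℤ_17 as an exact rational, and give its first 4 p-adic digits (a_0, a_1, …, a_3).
Σ a^n = 1/(1 − a) = -1/23408;  first 4 digits = (1, 0, 13, 4)

v_17(a) = 2 ≥ 1, so the series converges in ℤ_17 to 1/(1 − a) = 1/(1 − 23409) = -1/23408. Expand this rational in ℤ_17: compute digits iteratively via d_i = x_i mod 17, x_{i+1} = (x_i − d_i)/17. The first 4 digits are (1, 0, 13, 4).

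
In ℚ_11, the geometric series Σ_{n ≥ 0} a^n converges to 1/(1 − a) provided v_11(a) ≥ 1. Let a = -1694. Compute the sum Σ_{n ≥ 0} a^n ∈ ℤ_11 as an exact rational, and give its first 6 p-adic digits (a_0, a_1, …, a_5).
Σ a^n = 1/(1 − a) = 1/1695;  first 6 digits = (1, 0, 8, 9, 8, 6)

v_11(a) = 2 ≥ 1, so the series converges in ℤ_11 to 1/(1 − a) = 1/(1 − (-1694)) = 1/1695. Expand this rational in ℤ_11: compute digits iteratively via d_i = x_i mod 11, x_{i+1} = (x_i − d_i)/11. The first 6 digits are (1, 0, 8, 9, 8, 6).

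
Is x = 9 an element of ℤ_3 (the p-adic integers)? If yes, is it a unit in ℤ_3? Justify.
x ∈ ℤ_3 but not a unit; v_3(x) = 2 > 0

ℤ_3 = {x ∈ ℚ_3 : v_3(x) ≥ 0} and ℤ_3^× = {x ∈ ℤ_3 : v_3(x) = 0}. Here v_3(9) = v_3(num) − v_3(den) = 2; compare against these criteria.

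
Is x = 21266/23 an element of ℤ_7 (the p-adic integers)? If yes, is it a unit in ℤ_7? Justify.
x ∈ ℤ_7 but not a unit; v_7(x) = 3 > 0

ℤ_7 = {x ∈ ℚ_7 : v_7(x) ≥ 0} and ℤ_7^× = {x ∈ ℤ_7 : v_7(x) = 0}. Here v_7(21266/23) = v_7(num) − v_7(den) = 3; compare against these criteria.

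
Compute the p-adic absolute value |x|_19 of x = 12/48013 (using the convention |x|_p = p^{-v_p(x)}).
|12/48013|_19 = 6859

Step 1 — compute v_19(x) by factoring powers of 19 out of the numerator and denominator: v_19(12/48013) = -3. Step 2 — apply |x|_p = p^{-v_p(x)} = 19^{3} = 6859.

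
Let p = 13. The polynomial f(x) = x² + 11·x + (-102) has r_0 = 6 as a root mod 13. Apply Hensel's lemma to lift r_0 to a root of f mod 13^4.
r_3 = 6 (mod 28561)

Hensel: r_{i+1} = r_i − f(r_i)·(f′(r_i))^{-1} mod 13^{i+2}, f′(x) = 2x + 11. Iterate:
  r_0 = 6 (mod 13)
  r_1 = 6 (mod 169)
  r_2 = 6 (mod 2197)
  r_3 = 6 (mod 28561)
Final: r = 6 satisfies f(r) ≡ 0 mod 13^4.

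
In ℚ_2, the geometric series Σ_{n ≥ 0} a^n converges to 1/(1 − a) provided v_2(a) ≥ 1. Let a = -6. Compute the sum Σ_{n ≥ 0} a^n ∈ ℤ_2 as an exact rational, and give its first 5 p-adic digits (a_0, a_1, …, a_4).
Σ a^n = 1/(1 − a) = 1/7;  first 5 digits = (1, 1, 1, 0, 1)

v_2(a) = 1 ≥ 1, so the series converges in ℤ_2 to 1/(1 − a) = 1/(1 − (-6)) = 1/7. Expand this rational in ℤ_2: compute digits iteratively via d_i = x_i mod 2, x_{i+1} = (x_i − d_i)/2. The first 5 digits are (1, 1, 1, 0, 1).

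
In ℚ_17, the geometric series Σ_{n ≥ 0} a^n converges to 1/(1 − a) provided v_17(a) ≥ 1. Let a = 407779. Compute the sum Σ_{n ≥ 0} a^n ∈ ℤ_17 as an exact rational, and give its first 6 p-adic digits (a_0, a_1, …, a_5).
Σ a^n = 1/(1 − a) = -1/407778;  first 6 digits = (1, 0, 0, 15, 4, 0)

v_17(a) = 3 ≥ 1, so the series converges in ℤ_17 to 1/(1 − a) = 1/(1 − 407779) = -1/407778. Expand this rational in ℤ_17: compute digits iteratively via d_i = x_i mod 17, x_{i+1} = (x_i − d_i)/17. The first 6 digits are (1, 0, 0, 15, 4, 0).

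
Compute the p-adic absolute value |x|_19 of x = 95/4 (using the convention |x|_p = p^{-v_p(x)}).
|95/4|_19 = 1/19

Step 1 — compute v_19(x) by factoring powers of 19 out of the numerator and denominator: v_19(95/4) = 1. Step 2 — apply |x|_p = p^{-v_p(x)} = 19^{-1} = 1/19.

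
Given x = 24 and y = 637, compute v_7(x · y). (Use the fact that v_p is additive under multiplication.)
v_7(15288) = 2

v_p(x) = 0 (factor: 24 = 7^0 · 24); v_p(y) = 2 (factor: 637 = 7^2 · 13). Additivity: v_p(xy) = v_p(x) + v_p(y) = 0 + 2 = 2. (Direct check: xy = 15288 = 7^2 · (312).)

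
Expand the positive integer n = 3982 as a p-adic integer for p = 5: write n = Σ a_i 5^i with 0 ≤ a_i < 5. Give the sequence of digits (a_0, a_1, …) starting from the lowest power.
(a_0, a_1, …) = (2, 1, 4, 1, 1, 1)

Repeated division by 5 gives the digits low-to-high: 3982 = 2 + 1·5^1 + 4·5^2 + 1·5^3 + 1·5^4 + 1·5^5. Digit sequence: (2, 1, 4, 1, 1, 1).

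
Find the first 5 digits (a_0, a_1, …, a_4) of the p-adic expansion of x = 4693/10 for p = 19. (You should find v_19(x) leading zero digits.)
(a_0, …, a_4) = (0, 0, 7, 13, 5)

v_19(4693/10) = 2, so a_0 = ... = a_1 = 0. Factor out: x = 19^2 · u with u = 13/10 a unit in ℤ_19. Expand u iteratively via a_{v+i} = u_i mod 19, u_{i+1} = (u_i − a_{v+i})/19:
  u_0 = 13/10;  a_2 = 7;  u_1 = (u_0 − 7)/19 = -3/10
  u_1 = -3/10;  a_3 = 13;  u_2 = (u_1 − 13)/19 = -7/10
  u_2 = -7/10;  a_4 = 5;  u_3 = (u_2 − 5)/19 = -3/10
Digits: (0, 0, 7, 13, 5).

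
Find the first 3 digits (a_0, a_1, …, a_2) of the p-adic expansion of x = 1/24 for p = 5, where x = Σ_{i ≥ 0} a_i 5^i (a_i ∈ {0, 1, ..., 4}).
(a_0, …, a_2) = (4, 4, 3)

v_5(1/24) = 0 (numerator and denominator both coprime to 5), so x ∈ ℤ_5^×. Compute digits iteratively via a_i = x_i mod 5, x_{i+1} = (x_i − a_i)/5, with x_0 = x:
  x_0 = 1/24;  a_0 = 4;  x_1 = (x_0 − 4)/5 = -19/24
  x_1 = -19/24;  a_1 = 4;  x_2 = (x_1 − 4)/5 = -23/24
  x_2 = -23/24;  a_2 = 3;  x_3 = (x_2 − 3)/5 = -19/24
Digits: (4, 4, 3).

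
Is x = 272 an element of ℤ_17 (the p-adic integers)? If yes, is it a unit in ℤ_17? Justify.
x ∈ ℤ_17 but not a unit; v_17(x) = 1 > 0

ℤ_17 = {x ∈ ℚ_17 : v_17(x) ≥ 0} and ℤ_17^× = {x ∈ ℤ_17 : v_17(x) = 0}. Here v_17(272) = v_17(num) − v_17(den) = 1; compare against these criteria.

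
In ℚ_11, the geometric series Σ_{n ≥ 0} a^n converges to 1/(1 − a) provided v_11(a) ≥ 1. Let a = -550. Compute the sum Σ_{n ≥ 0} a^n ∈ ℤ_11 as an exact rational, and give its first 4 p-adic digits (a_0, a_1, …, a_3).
Σ a^n = 1/(1 − a) = 1/551;  first 4 digits = (1, 5, 9, 10)

v_11(a) = 1 ≥ 1, so the series converges in ℤ_11 to 1/(1 − a) = 1/(1 − (-550)) = 1/551. Expand this rational in ℤ_11: compute digits iteratively via d_i = x_i mod 11, x_{i+1} = (x_i − d_i)/11. The first 4 digits are (1, 5, 9, 10).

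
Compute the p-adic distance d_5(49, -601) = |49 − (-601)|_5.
d_5(49, -601) = 1/25

Step 1 — x − y = 49 − (-601) = 650. Step 2 — v_5(650) = 2 (factor: 650 = (5^2 · 26); the sign does not affect v_p). Step 3 — |x − y|_5 = 5^{-2} = 1/25.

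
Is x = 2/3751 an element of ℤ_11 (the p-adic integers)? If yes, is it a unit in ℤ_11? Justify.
x ∉ ℤ_11 (v_11(x) = -2 < 0)

ℤ_11 = {x ∈ ℚ_11 : v_11(x) ≥ 0} and ℤ_11^× = {x ∈ ℤ_11 : v_11(x) = 0}. Here v_11(2/3751) = v_11(num) − v_11(den) = -2; compare against these criteria.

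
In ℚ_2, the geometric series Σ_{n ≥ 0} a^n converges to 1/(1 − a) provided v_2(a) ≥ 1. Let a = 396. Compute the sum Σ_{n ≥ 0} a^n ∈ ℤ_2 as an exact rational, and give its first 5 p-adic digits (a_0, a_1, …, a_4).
Σ a^n = 1/(1 − a) = -1/395;  first 5 digits = (1, 0, 1, 1, 1)

v_2(a) = 2 ≥ 1, so the series converges in ℤ_2 to 1/(1 − a) = 1/(1 − 396) = -1/395. Expand this rational in ℤ_2: compute digits iteratively via d_i = x_i mod 2, x_{i+1} = (x_i − d_i)/2. The first 5 digits are (1, 0, 1, 1, 1).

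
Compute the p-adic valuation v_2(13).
v_2(13) = 0

v_2(n) is the largest exponent k such that 2^k divides n. Factor out: 13 = 2^0 · 13. (Sign doesn't affect v_p.) So v_2(13) = 0.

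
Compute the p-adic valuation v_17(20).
v_17(20) = 0

v_17(n) is the largest exponent k such that 17^k divides n. Factor out: 20 = 17^0 · 20. (Sign doesn't affect v_p.) So v_17(20) = 0.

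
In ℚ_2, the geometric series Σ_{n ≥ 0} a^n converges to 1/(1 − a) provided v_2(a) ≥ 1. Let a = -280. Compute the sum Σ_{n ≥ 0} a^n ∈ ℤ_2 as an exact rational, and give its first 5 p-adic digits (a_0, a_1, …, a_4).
Σ a^n = 1/(1 − a) = 1/281;  first 5 digits = (1, 0, 0, 1, 0)

v_2(a) = 3 ≥ 1, so the series converges in ℤ_2 to 1/(1 − a) = 1/(1 − (-280)) = 1/281. Expand this rational in ℤ_2: compute digits iteratively via d_i = x_i mod 2, x_{i+1} = (x_i − d_i)/2. The first 5 digits are (1, 0, 0, 1, 0).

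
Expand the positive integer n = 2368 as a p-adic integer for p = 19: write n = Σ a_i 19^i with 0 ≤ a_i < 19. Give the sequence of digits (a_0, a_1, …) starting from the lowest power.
(a_0, a_1, …) = (12, 10, 6)

Repeated division by 19 gives the digits low-to-high: 2368 = 12 + 10·19^1 + 6·19^2. Digit sequence: (12, 10, 6).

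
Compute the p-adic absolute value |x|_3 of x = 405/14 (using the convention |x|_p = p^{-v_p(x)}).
|405/14|_3 = 1/81

Step 1 — compute v_3(x) by factoring powers of 3 out of the numerator and denominator: v_3(405/14) = 4. Step 2 — apply |x|_p = p^{-v_p(x)} = 3^{-4} = 1/81.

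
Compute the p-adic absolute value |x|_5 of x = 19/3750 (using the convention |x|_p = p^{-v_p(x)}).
|19/3750|_5 = 625

Step 1 — compute v_5(x) by factoring powers of 5 out of the numerator and denominator: v_5(19/3750) = -4. Step 2 — apply |x|_p = p^{-v_p(x)} = 5^{4} = 625.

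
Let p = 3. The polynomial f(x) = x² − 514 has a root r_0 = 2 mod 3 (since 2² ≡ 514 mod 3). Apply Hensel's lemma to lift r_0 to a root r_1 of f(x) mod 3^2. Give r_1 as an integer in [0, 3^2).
r_1 = 8 (mod 9)

Hensel's recurrence: r_{i+1} = r_i − f(r_i)·(f′(r_i))^{-1} mod 3^{i+2}, with f′(x) = 2x. Iterate:
  r_0 = 2 (mod 3)
  r_1 = 8 (mod 9)
Final: r_1 = 8, and one checks f(r_1) ≡ 0 mod 3^2.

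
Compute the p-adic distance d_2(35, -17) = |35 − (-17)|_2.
d_2(35, -17) = 1/4

Step 1 — x − y = 35 − (-17) = 52. Step 2 — v_2(52) = 2 (factor: 52 = (2^2 · 13); the sign does not affect v_p). Step 3 — |x − y|_2 = 2^{-2} = 1/4.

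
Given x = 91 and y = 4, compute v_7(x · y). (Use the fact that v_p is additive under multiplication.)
v_7(364) = 1

v_p(x) = 1 (factor: 91 = 7^1 · 13); v_p(y) = 0 (factor: 4 = 7^0 · 4). Additivity: v_p(xy) = v_p(x) + v_p(y) = 1 + 0 = 1. (Direct check: xy = 364 = 7^1 · (52).)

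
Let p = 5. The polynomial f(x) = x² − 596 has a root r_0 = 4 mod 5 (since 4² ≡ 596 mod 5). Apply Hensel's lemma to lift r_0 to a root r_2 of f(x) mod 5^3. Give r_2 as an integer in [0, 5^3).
r_2 = 64 (mod 125)

Hensel's recurrence: r_{i+1} = r_i − f(r_i)·(f′(r_i))^{-1} mod 5^{i+2}, with f′(x) = 2x. Iterate:
  r_0 = 4 (mod 5)
  r_1 = 14 (mod 25)
  r_2 = 64 (mod 125)
Final: r_2 = 64, and one checks f(r_2) ≡ 0 mod 5^3.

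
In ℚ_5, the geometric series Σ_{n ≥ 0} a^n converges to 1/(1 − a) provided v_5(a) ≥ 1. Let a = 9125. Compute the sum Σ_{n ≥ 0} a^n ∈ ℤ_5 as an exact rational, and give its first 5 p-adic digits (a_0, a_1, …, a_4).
Σ a^n = 1/(1 − a) = -1/9124;  first 5 digits = (1, 0, 0, 3, 4)

v_5(a) = 3 ≥ 1, so the series converges in ℤ_5 to 1/(1 − a) = 1/(1 − 9125) = -1/9124. Expand this rational in ℤ_5: compute digits iteratively via d_i = x_i mod 5, x_{i+1} = (x_i − d_i)/5. The first 5 digits are (1, 0, 0, 3, 4).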